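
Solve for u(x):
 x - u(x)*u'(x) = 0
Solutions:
 u(x) = -sqrt(C1 + x^2)
 u(x) = sqrt(C1 + x^2)


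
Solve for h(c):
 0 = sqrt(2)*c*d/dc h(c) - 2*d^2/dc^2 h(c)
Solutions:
 h(c) = C1 + C2*erfi(2^(1/4)*c/2)


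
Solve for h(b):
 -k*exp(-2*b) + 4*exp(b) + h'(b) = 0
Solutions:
 h(b) = C1 - k*exp(-2*b)/2 - 4*exp(b)


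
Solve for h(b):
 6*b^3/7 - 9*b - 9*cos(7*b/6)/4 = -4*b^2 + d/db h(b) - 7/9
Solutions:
 h(b) = C1 + 3*b^4/14 + 4*b^3/3 - 9*b^2/2 + 7*b/9 - 27*sin(7*b/6)/14


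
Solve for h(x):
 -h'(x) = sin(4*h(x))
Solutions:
 h(x) = -acos((-C1 - exp(8*x))/(C1 - exp(8*x)))/4 + pi/2
 h(x) = acos((-C1 - exp(8*x))/(C1 - exp(8*x)))/4


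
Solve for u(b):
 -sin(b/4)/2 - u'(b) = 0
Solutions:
 u(b) = C1 + 2*cos(b/4)


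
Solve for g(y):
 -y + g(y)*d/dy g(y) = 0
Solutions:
 g(y) = -sqrt(C1 + y^2)
 g(y) = sqrt(C1 + y^2)


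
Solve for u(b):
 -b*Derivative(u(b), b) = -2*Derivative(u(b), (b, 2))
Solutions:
 u(b) = C1 + C2*erfi(b/2)


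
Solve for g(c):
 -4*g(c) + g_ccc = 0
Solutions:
 g(c) = C3*exp(2^(2/3)*c) + (C1*sin(2^(2/3)*sqrt(3)*c/2) + C2*cos(2^(2/3)*sqrt(3)*c/2))*exp(-2^(2/3)*c/2)


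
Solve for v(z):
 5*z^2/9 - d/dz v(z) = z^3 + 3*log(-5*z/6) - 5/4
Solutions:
 v(z) = C1 - z^4/4 + 5*z^3/27 - 3*z*log(-z) + z*(-3*log(5) + 17/4 + 3*log(6))


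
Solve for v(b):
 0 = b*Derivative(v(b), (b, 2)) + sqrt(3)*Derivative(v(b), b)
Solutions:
 v(b) = C1 + C2*b^(1 - sqrt(3))


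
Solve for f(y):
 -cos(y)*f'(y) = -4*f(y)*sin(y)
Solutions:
 f(y) = C1/cos(y)^4


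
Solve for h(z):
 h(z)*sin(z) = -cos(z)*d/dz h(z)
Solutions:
 h(z) = C1*cos(z)


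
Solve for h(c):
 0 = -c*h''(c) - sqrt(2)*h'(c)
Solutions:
 h(c) = C1 + C2*c^(1 - sqrt(2))


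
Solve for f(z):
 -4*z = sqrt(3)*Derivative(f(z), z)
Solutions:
 f(z) = C1 - 2*sqrt(3)*z^2/3


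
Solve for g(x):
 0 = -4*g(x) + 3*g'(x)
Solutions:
 g(x) = C1*exp(4*x/3)


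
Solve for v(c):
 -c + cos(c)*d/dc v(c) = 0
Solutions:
 v(c) = C1 + Integral(c/cos(c), c)


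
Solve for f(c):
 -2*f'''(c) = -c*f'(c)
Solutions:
 f(c) = C1 + Integral(C2*airyai(2^(2/3)*c/2) + C3*airybi(2^(2/3)*c/2), c)


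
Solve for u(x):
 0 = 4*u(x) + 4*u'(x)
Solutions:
 u(x) = C1*exp(-x)


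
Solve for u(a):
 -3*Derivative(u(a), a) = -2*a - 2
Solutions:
 u(a) = C1 + a^2/3 + 2*a/3


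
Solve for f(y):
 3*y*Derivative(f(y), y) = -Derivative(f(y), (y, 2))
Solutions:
 f(y) = C1 + C2*erf(sqrt(6)*y/2)


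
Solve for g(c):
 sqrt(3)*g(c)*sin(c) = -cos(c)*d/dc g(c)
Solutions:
 g(c) = C1*cos(c)^(sqrt(3))


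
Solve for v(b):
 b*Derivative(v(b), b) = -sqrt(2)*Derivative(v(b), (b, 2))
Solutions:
 v(b) = C1 + C2*erf(2^(1/4)*b/2)


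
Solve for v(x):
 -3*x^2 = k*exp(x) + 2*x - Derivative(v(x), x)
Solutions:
 v(x) = C1 + k*exp(x) + x^3 + x^2


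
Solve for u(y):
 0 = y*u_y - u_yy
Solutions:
 u(y) = C1 + C2*erfi(sqrt(2)*y/2)


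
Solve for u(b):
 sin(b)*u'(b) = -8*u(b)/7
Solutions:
 u(b) = C1*(cos(b) + 1)^(4/7)/(cos(b) - 1)^(4/7)


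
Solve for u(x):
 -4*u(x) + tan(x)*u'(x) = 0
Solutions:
 u(x) = C1*sin(x)^4


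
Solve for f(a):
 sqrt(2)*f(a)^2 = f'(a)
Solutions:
 f(a) = -1/(C1 + sqrt(2)*a)


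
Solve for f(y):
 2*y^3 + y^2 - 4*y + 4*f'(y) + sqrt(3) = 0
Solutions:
 f(y) = C1 - y^4/8 - y^3/12 + y^2/2 - sqrt(3)*y/4


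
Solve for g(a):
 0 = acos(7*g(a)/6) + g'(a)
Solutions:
 Integral(1/acos(7*_y/6), (_y, g(a))) = C1 - a


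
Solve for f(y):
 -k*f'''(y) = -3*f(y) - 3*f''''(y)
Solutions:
 f(y) = C1*exp(y*(k - sqrt(k^2 + 6*12^(1/3)*(k^2 + sqrt(k^4 - 768))^(1/3) + 48*18^(1/3)/(k^2 + sqrt(k^4 - 768))^(1/3)) - sqrt(2)*sqrt(-k^3/sqrt(k^2 + 6*12^(1/3)*(k^2 + sqrt(k^4 - 768))^(1/3) + 48*18^(1/3)/(k^2 + sqrt(k^4 - 768))^(1/3)) + k^2 - 3*12^(1/3)*(k^2 + sqrt(k^4 - 768))^(1/3) - 24*18^(1/3)/(k^2 + sqrt(k^4 - 768))^(1/3)))/12) + C2*exp(y*(k - sqrt(k^2 + 6*12^(1/3)*(k^2 + sqrt(k^4 - 768))^(1/3) + 48*18^(1/3)/(k^2 + sqrt(k^4 - 768))^(1/3)) + sqrt(2)*sqrt(-k^3/sqrt(k^2 + 6*12^(1/3)*(k^2 + sqrt(k^4 - 768))^(1/3) + 48*18^(1/3)/(k^2 + sqrt(k^4 - 768))^(1/3)) + k^2 - 3*12^(1/3)*(k^2 + sqrt(k^4 - 768))^(1/3) - 24*18^(1/3)/(k^2 + sqrt(k^4 - 768))^(1/3)))/12) + C3*exp(y*(k + sqrt(k^2 + 6*12^(1/3)*(k^2 + sqrt(k^4 - 768))^(1/3) + 48*18^(1/3)/(k^2 + sqrt(k^4 - 768))^(1/3)) - sqrt(2)*sqrt(k^3/sqrt(k^2 + 6*12^(1/3)*(k^2 + sqrt(k^4 - 768))^(1/3) + 48*18^(1/3)/(k^2 + sqrt(k^4 - 768))^(1/3)) + k^2 - 3*12^(1/3)*(k^2 + sqrt(k^4 - 768))^(1/3) - 24*18^(1/3)/(k^2 + sqrt(k^4 - 768))^(1/3)))/12) + C4*exp(y*(k + sqrt(k^2 + 6*12^(1/3)*(k^2 + sqrt(k^4 - 768))^(1/3) + 48*18^(1/3)/(k^2 + sqrt(k^4 - 768))^(1/3)) + sqrt(2)*sqrt(k^3/sqrt(k^2 + 6*12^(1/3)*(k^2 + sqrt(k^4 - 768))^(1/3) + 48*18^(1/3)/(k^2 + sqrt(k^4 - 768))^(1/3)) + k^2 - 3*12^(1/3)*(k^2 + sqrt(k^4 - 768))^(1/3) - 24*18^(1/3)/(k^2 + sqrt(k^4 - 768))^(1/3)))/12)


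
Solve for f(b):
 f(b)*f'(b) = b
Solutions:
 f(b) = -sqrt(C1 + b^2)
 f(b) = sqrt(C1 + b^2)


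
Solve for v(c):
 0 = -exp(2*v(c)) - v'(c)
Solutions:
 v(c) = log(-sqrt(-1/(C1 - c))) - log(2)/2
 v(c) = log(-1/(C1 - c))/2 - log(2)/2


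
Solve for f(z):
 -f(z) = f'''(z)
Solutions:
 f(z) = C3*exp(-z) + (C1*sin(sqrt(3)*z/2) + C2*cos(sqrt(3)*z/2))*exp(z/2)


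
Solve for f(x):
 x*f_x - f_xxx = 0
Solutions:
 f(x) = C1 + Integral(C2*airyai(x) + C3*airybi(x), x)


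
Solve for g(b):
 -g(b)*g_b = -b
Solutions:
 g(b) = -sqrt(C1 + b^2)
 g(b) = sqrt(C1 + b^2)


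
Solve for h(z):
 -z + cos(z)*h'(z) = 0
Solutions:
 h(z) = C1 + Integral(z/cos(z), z)


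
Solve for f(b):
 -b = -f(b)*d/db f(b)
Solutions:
 f(b) = -sqrt(C1 + b^2)
 f(b) = sqrt(C1 + b^2)


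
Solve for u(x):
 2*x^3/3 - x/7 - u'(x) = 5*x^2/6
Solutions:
 u(x) = C1 + x^4/6 - 5*x^3/18 - x^2/14


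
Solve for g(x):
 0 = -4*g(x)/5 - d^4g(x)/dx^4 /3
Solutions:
 g(x) = (C1*sin(3^(1/4)*5^(3/4)*x/5) + C2*cos(3^(1/4)*5^(3/4)*x/5))*exp(-3^(1/4)*5^(3/4)*x/5) + (C3*sin(3^(1/4)*5^(3/4)*x/5) + C4*cos(3^(1/4)*5^(3/4)*x/5))*exp(3^(1/4)*5^(3/4)*x/5)


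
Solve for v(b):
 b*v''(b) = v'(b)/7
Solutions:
 v(b) = C1 + C2*b^(8/7)


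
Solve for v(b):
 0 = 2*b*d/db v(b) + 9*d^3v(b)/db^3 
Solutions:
 v(b) = C1 + Integral(C2*airyai(-6^(1/3)*b/3) + C3*airybi(-6^(1/3)*b/3), b)


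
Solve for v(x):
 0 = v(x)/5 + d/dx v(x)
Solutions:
 v(x) = C1*exp(-x/5)


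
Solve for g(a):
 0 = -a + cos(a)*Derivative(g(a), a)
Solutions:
 g(a) = C1 + Integral(a/cos(a), a)


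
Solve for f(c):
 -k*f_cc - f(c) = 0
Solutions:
 f(c) = C1*exp(-c*sqrt(-1/k)) + C2*exp(c*sqrt(-1/k))


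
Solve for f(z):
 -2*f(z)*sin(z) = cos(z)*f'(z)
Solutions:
 f(z) = C1*cos(z)^2


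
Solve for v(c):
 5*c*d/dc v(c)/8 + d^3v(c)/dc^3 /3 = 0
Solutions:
 v(c) = C1 + Integral(C2*airyai(-15^(1/3)*c/2) + C3*airybi(-15^(1/3)*c/2), c)


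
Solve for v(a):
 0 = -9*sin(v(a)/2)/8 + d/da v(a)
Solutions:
 -9*a/8 + log(cos(v(a)/2) - 1) - log(cos(v(a)/2) + 1) = C1


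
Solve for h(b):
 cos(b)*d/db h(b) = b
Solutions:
 h(b) = C1 + Integral(b/cos(b), b)


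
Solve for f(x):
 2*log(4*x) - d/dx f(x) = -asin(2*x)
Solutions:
 f(x) = C1 + 2*x*log(x) + x*asin(2*x) - 2*x + 4*x*log(2) + sqrt(1 - 4*x^2)/2


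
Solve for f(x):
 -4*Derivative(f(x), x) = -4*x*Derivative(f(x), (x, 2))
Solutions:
 f(x) = C1 + C2*x^2


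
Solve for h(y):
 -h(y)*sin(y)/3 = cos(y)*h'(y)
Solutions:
 h(y) = C1*cos(y)^(1/3)


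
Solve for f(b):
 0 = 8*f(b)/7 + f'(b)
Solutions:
 f(b) = C1*exp(-8*b/7)


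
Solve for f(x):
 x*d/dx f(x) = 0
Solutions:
 f(x) = C1


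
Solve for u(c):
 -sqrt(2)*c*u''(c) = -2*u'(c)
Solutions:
 u(c) = C1 + C2*c^(1 + sqrt(2))


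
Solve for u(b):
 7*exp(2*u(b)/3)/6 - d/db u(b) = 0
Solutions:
 u(b) = 3*log(-sqrt(-1/(C1 + 7*b))) + 3*log(3)
 u(b) = 3*log(-1/(C1 + 7*b))/2 + 3*log(3)


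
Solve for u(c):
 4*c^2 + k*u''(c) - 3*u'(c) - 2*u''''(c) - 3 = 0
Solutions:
 u(c) = C1 + C2*exp(c*(-2*k/((-6^(1/3) + 2^(1/3)*3^(5/6)*I)*(sqrt(3)*sqrt(243 - 2*k^3) + 27)^(1/3)) + 6^(1/3)*(sqrt(3)*sqrt(243 - 2*k^3) + 27)^(1/3)/12 - 2^(1/3)*3^(5/6)*I*(sqrt(3)*sqrt(243 - 2*k^3) + 27)^(1/3)/12)) + C3*exp(c*(2*k/((6^(1/3) + 2^(1/3)*3^(5/6)*I)*(sqrt(3)*sqrt(243 - 2*k^3) + 27)^(1/3)) + 6^(1/3)*(sqrt(3)*sqrt(243 - 2*k^3) + 27)^(1/3)/12 + 2^(1/3)*3^(5/6)*I*(sqrt(3)*sqrt(243 - 2*k^3) + 27)^(1/3)/12)) + C4*exp(-6^(1/3)*c*(6^(1/3)*k/(sqrt(3)*sqrt(243 - 2*k^3) + 27)^(1/3) + (sqrt(3)*sqrt(243 - 2*k^3) + 27)^(1/3))/6) + 4*c^3/9 + 4*c^2*k/9 + 8*c*k^2/27 - c


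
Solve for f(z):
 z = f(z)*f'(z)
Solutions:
 f(z) = -sqrt(C1 + z^2)
 f(z) = sqrt(C1 + z^2)


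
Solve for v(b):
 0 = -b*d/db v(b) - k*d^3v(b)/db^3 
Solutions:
 v(b) = C1 + Integral(C2*airyai(b*(-1/k)^(1/3)) + C3*airybi(b*(-1/k)^(1/3)), b)


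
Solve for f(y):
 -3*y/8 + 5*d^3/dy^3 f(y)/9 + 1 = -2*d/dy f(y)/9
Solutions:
 f(y) = C1 + C2*sin(sqrt(10)*y/5) + C3*cos(sqrt(10)*y/5) + 27*y^2/32 - 9*y/2


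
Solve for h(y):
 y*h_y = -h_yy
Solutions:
 h(y) = C1 + C2*erf(sqrt(2)*y/2)


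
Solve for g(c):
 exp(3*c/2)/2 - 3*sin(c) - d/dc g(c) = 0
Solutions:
 g(c) = C1 + exp(3*c/2)/3 + 3*cos(c)


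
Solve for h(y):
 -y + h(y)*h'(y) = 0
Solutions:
 h(y) = -sqrt(C1 + y^2)
 h(y) = sqrt(C1 + y^2)


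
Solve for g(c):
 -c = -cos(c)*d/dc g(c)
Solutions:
 g(c) = C1 + Integral(c/cos(c), c)


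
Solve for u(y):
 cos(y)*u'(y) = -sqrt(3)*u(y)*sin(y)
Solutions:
 u(y) = C1*cos(y)^(sqrt(3))


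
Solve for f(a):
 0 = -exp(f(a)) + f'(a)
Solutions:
 f(a) = log(-1/(C1 + a))


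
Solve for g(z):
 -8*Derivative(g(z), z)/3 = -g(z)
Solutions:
 g(z) = C1*exp(3*z/8)


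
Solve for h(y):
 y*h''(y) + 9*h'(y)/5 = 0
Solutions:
 h(y) = C1 + C2/y^(4/5)


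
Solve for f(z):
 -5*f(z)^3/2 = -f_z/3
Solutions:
 f(z) = -sqrt(-1/(C1 + 15*z))
 f(z) = sqrt(-1/(C1 + 15*z))


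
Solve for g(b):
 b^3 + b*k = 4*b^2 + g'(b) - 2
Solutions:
 g(b) = C1 + b^4/4 - 4*b^3/3 + b^2*k/2 + 2*b


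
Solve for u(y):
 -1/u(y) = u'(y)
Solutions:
 u(y) = -sqrt(C1 - 2*y)
 u(y) = sqrt(C1 - 2*y)


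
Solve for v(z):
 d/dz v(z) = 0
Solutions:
 v(z) = C1


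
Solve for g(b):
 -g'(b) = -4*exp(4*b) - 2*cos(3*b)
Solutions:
 g(b) = C1 + exp(4*b) + 2*sin(3*b)/3


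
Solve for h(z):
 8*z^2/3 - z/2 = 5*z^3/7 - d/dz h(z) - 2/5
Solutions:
 h(z) = C1 + 5*z^4/28 - 8*z^3/9 + z^2/4 - 2*z/5


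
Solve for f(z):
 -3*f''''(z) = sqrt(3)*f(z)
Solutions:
 f(z) = (C1*sin(sqrt(2)*3^(7/8)*z/6) + C2*cos(sqrt(2)*3^(7/8)*z/6))*exp(-sqrt(2)*3^(7/8)*z/6) + (C3*sin(sqrt(2)*3^(7/8)*z/6) + C4*cos(sqrt(2)*3^(7/8)*z/6))*exp(sqrt(2)*3^(7/8)*z/6)


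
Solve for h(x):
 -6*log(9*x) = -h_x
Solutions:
 h(x) = C1 + 6*x*log(x) - 6*x + x*log(531441)


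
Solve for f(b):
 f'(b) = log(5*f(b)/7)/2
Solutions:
 -2*Integral(1/(log(_y) - log(7) + log(5)), (_y, f(b))) = C1 - b


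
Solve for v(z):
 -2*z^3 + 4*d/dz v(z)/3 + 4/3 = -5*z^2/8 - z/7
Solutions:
 v(z) = C1 + 3*z^4/8 - 5*z^3/32 - 3*z^2/56 - z


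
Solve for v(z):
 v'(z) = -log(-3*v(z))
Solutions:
 Integral(1/(log(-_y) + log(3)), (_y, v(z))) = C1 - z


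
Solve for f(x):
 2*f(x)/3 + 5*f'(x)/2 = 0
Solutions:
 f(x) = C1*exp(-4*x/15)


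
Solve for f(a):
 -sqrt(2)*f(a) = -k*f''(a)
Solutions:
 f(a) = C1*exp(-2^(1/4)*a*sqrt(1/k)) + C2*exp(2^(1/4)*a*sqrt(1/k))


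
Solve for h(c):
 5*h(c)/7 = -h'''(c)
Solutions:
 h(c) = C3*exp(-5^(1/3)*7^(2/3)*c/7) + (C1*sin(sqrt(3)*5^(1/3)*7^(2/3)*c/14) + C2*cos(sqrt(3)*5^(1/3)*7^(2/3)*c/14))*exp(5^(1/3)*7^(2/3)*c/14)


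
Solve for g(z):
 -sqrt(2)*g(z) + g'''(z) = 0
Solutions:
 g(z) = C3*exp(2^(1/6)*z) + (C1*sin(2^(1/6)*sqrt(3)*z/2) + C2*cos(2^(1/6)*sqrt(3)*z/2))*exp(-2^(1/6)*z/2)


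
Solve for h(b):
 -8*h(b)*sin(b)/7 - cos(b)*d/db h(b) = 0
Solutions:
 h(b) = C1*cos(b)^(8/7)


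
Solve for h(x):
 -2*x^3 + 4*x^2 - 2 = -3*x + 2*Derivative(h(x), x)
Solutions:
 h(x) = C1 - x^4/4 + 2*x^3/3 + 3*x^2/4 - x


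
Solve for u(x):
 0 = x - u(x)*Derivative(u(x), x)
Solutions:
 u(x) = -sqrt(C1 + x^2)
 u(x) = sqrt(C1 + x^2)


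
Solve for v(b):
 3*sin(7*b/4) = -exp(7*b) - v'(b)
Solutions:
 v(b) = C1 - exp(7*b)/7 + 12*cos(7*b/4)/7


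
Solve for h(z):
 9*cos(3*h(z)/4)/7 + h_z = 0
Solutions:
 9*z/7 - 2*log(sin(3*h(z)/4) - 1)/3 + 2*log(sin(3*h(z)/4) + 1)/3 = C1


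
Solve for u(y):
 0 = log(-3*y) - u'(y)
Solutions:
 u(y) = C1 + y*log(-y) + y*(-1 + log(3))


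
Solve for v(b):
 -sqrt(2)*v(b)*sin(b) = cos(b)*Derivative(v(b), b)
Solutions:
 v(b) = C1*cos(b)^(sqrt(2))


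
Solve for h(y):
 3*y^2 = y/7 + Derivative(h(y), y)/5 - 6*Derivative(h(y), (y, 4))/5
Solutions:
 h(y) = C1 + C4*exp(6^(2/3)*y/6) + 5*y^3 - 5*y^2/14 + (C2*sin(2^(2/3)*3^(1/6)*y/4) + C3*cos(2^(2/3)*3^(1/6)*y/4))*exp(-6^(2/3)*y/12)


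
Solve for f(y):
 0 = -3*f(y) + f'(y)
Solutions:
 f(y) = C1*exp(3*y)


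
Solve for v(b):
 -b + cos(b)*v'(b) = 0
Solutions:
 v(b) = C1 + Integral(b/cos(b), b)


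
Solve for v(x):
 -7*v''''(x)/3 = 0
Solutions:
 v(x) = C1 + C2*x + C3*x^2 + C4*x^3


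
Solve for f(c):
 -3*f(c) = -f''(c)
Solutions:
 f(c) = C1*exp(-sqrt(3)*c) + C2*exp(sqrt(3)*c)


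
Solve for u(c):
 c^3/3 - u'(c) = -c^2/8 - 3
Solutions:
 u(c) = C1 + c^4/12 + c^3/24 + 3*c


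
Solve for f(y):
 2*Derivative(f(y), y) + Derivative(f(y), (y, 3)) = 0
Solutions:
 f(y) = C1 + C2*sin(sqrt(2)*y) + C3*cos(sqrt(2)*y)


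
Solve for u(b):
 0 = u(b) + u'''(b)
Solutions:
 u(b) = C3*exp(-b) + (C1*sin(sqrt(3)*b/2) + C2*cos(sqrt(3)*b/2))*exp(b/2)


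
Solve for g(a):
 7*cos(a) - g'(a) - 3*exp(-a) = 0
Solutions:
 g(a) = C1 + 7*sin(a) + 3*exp(-a)


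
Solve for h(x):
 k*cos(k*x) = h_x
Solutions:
 h(x) = C1 + sin(k*x)


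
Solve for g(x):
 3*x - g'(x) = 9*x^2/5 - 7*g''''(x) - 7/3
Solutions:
 g(x) = C1 + C4*exp(7^(2/3)*x/7) - 3*x^3/5 + 3*x^2/2 + 7*x/3 + (C2*sin(sqrt(3)*7^(2/3)*x/14) + C3*cos(sqrt(3)*7^(2/3)*x/14))*exp(-7^(2/3)*x/14)


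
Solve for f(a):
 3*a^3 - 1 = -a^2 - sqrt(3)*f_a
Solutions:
 f(a) = C1 - sqrt(3)*a^4/4 - sqrt(3)*a^3/9 + sqrt(3)*a/3


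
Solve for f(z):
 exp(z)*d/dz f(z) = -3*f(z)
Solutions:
 f(z) = C1*exp(3*exp(-z))


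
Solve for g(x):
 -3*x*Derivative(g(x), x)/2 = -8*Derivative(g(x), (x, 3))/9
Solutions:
 g(x) = C1 + Integral(C2*airyai(3*2^(2/3)*x/4) + C3*airybi(3*2^(2/3)*x/4), x)


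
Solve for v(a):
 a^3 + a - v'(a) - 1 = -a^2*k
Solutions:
 v(a) = C1 + a^4/4 + a^3*k/3 + a^2/2 - a


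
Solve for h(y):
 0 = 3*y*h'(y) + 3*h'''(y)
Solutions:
 h(y) = C1 + Integral(C2*airyai(-y) + C3*airybi(-y), y)


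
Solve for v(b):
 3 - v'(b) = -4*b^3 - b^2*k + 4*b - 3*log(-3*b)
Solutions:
 v(b) = C1 + b^4 + b^3*k/3 - 2*b^2 + 3*b*log(-b) + 3*b*log(3)


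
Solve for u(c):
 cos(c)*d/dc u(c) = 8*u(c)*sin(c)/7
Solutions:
 u(c) = C1/cos(c)^(8/7)


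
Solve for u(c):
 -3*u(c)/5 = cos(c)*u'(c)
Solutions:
 u(c) = C1*(sin(c) - 1)^(3/10)/(sin(c) + 1)^(3/10)


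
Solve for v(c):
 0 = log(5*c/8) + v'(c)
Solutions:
 v(c) = C1 - c*log(c) + c*log(8/5) + c


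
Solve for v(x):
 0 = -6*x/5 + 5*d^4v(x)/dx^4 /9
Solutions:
 v(x) = C1 + C2*x + C3*x^2 + C4*x^3 + 9*x^5/500


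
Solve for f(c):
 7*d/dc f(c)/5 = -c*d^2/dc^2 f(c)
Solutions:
 f(c) = C1 + C2/c^(2/5)


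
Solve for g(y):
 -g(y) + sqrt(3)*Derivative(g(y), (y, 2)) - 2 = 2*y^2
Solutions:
 g(y) = C1*exp(-3^(3/4)*y/3) + C2*exp(3^(3/4)*y/3) - 2*y^2 - 4*sqrt(3) - 2


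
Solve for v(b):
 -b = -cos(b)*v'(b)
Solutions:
 v(b) = C1 + Integral(b/cos(b), b)


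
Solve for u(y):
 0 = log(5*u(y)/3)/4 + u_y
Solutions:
 -4*Integral(1/(-log(_y) - log(5) + log(3)), (_y, u(y))) = C1 - y


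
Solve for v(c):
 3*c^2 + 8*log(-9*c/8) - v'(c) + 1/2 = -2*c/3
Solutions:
 v(c) = C1 + c^3 + c^2/3 + 8*c*log(-c) + c*(-24*log(2) - 15/2 + 16*log(3))


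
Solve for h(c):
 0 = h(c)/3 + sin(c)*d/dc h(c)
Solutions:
 h(c) = C1*(cos(c) + 1)^(1/6)/(cos(c) - 1)^(1/6)


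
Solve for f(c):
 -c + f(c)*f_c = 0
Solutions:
 f(c) = -sqrt(C1 + c^2)
 f(c) = sqrt(C1 + c^2)


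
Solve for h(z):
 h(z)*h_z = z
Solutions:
 h(z) = -sqrt(C1 + z^2)
 h(z) = sqrt(C1 + z^2)


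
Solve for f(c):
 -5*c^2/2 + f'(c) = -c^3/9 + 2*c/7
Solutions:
 f(c) = C1 - c^4/36 + 5*c^3/6 + c^2/7


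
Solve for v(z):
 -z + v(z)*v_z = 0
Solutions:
 v(z) = -sqrt(C1 + z^2)
 v(z) = sqrt(C1 + z^2)


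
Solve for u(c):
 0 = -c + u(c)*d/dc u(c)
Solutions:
 u(c) = -sqrt(C1 + c^2)
 u(c) = sqrt(C1 + c^2)


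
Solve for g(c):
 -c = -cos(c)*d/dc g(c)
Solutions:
 g(c) = C1 + Integral(c/cos(c), c)


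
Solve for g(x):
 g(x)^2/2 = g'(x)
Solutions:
 g(x) = -2/(C1 + x)


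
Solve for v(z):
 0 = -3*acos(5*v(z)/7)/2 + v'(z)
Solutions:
 Integral(1/acos(5*_y/7), (_y, v(z))) = C1 + 3*z/2


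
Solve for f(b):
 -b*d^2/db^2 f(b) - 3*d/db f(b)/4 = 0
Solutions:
 f(b) = C1 + C2*b^(1/4)


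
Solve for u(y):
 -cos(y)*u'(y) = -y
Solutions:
 u(y) = C1 + Integral(y/cos(y), y)


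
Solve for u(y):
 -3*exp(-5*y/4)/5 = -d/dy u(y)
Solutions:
 u(y) = C1 - 12*exp(-5*y/4)/25


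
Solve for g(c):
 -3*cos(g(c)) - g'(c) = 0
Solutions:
 g(c) = pi - asin((C1 + exp(6*c))/(C1 - exp(6*c)))
 g(c) = asin((C1 + exp(6*c))/(C1 - exp(6*c)))


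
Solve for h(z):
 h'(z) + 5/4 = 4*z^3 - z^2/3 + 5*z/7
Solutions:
 h(z) = C1 + z^4 - z^3/9 + 5*z^2/14 - 5*z/4


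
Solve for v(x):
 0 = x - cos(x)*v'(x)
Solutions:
 v(x) = C1 + Integral(x/cos(x), x)


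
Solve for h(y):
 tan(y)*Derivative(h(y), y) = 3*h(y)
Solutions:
 h(y) = C1*sin(y)^3


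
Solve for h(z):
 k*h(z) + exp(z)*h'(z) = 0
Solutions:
 h(z) = C1*exp(k*exp(-z))


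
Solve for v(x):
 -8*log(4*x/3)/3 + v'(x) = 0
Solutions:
 v(x) = C1 + 8*x*log(x)/3 - 8*x*log(3)/3 - 8*x/3 + 16*x*log(2)/3


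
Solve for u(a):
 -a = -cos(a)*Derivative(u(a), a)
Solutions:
 u(a) = C1 + Integral(a/cos(a), a)


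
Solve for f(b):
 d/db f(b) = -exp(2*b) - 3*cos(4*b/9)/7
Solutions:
 f(b) = C1 - exp(2*b)/2 - 27*sin(4*b/9)/28


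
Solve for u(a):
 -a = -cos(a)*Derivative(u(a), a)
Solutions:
 u(a) = C1 + Integral(a/cos(a), a)


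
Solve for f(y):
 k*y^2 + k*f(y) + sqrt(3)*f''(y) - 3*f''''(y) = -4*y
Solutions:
 f(y) = C1*exp(-sqrt(2)*3^(3/4)*y*sqrt(1 - sqrt(4*k + 1))/6) + C2*exp(sqrt(2)*3^(3/4)*y*sqrt(1 - sqrt(4*k + 1))/6) + C3*exp(-sqrt(2)*3^(3/4)*y*sqrt(sqrt(4*k + 1) + 1)/6) + C4*exp(sqrt(2)*3^(3/4)*y*sqrt(sqrt(4*k + 1) + 1)/6) - y^2 - 4*y/k + 2*sqrt(3)/k


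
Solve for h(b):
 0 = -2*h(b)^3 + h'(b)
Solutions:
 h(b) = -sqrt(2)*sqrt(-1/(C1 + 2*b))/2
 h(b) = sqrt(2)*sqrt(-1/(C1 + 2*b))/2


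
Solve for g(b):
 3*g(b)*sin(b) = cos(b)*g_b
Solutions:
 g(b) = C1/cos(b)^3


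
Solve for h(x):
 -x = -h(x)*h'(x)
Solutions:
 h(x) = -sqrt(C1 + x^2)
 h(x) = sqrt(C1 + x^2)


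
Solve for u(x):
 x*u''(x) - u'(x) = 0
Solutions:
 u(x) = C1 + C2*x^2


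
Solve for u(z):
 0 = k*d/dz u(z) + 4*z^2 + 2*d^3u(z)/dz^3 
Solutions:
 u(z) = C1 + C2*exp(-sqrt(2)*z*sqrt(-k)/2) + C3*exp(sqrt(2)*z*sqrt(-k)/2) - 4*z^3/(3*k) + 16*z/k^2


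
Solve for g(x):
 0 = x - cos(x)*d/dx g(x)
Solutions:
 g(x) = C1 + Integral(x/cos(x), x)


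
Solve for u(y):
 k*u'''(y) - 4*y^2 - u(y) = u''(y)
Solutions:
 u(y) = C1*exp(y*(-(sqrt(((27 + 2/k^2)^2 - 4/k^4)/k^2)/2 - 27/(2*k) - 1/k^3)^(1/3) + 1/k - 1/(k^2*(sqrt(((27 + 2/k^2)^2 - 4/k^4)/k^2)/2 - 27/(2*k) - 1/k^3)^(1/3)))/3) + C2*exp(y*((sqrt(((27 + 2/k^2)^2 - 4/k^4)/k^2)/2 - 27/(2*k) - 1/k^3)^(1/3) - sqrt(3)*I*(sqrt(((27 + 2/k^2)^2 - 4/k^4)/k^2)/2 - 27/(2*k) - 1/k^3)^(1/3) + 2/k - 4/(k^2*(-1 + sqrt(3)*I)*(sqrt(((27 + 2/k^2)^2 - 4/k^4)/k^2)/2 - 27/(2*k) - 1/k^3)^(1/3)))/6) + C3*exp(y*((sqrt(((27 + 2/k^2)^2 - 4/k^4)/k^2)/2 - 27/(2*k) - 1/k^3)^(1/3) + sqrt(3)*I*(sqrt(((27 + 2/k^2)^2 - 4/k^4)/k^2)/2 - 27/(2*k) - 1/k^3)^(1/3) + 2/k + 4/(k^2*(1 + sqrt(3)*I)*(sqrt(((27 + 2/k^2)^2 - 4/k^4)/k^2)/2 - 27/(2*k) - 1/k^3)^(1/3)))/6) - 4*y^2 + 8


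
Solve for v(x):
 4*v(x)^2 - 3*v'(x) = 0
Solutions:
 v(x) = -3/(C1 + 4*x)


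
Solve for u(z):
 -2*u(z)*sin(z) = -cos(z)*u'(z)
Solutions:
 u(z) = C1/cos(z)^2


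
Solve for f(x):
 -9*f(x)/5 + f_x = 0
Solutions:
 f(x) = C1*exp(9*x/5)


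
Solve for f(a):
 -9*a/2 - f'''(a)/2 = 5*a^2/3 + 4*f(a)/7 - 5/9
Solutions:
 f(a) = C3*exp(-2*7^(2/3)*a/7) - 35*a^2/12 - 63*a/8 + (C1*sin(sqrt(3)*7^(2/3)*a/7) + C2*cos(sqrt(3)*7^(2/3)*a/7))*exp(7^(2/3)*a/7) + 35/36


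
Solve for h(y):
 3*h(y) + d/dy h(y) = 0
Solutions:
 h(y) = C1*exp(-3*y)


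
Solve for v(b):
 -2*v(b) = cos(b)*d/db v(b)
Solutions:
 v(b) = C1*(sin(b) - 1)/(sin(b) + 1)


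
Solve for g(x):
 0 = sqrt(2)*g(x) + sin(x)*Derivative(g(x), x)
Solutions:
 g(x) = C1*(cos(x) + 1)^(sqrt(2)/2)/(cos(x) - 1)^(sqrt(2)/2)


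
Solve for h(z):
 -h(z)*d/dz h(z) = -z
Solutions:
 h(z) = -sqrt(C1 + z^2)
 h(z) = sqrt(C1 + z^2)


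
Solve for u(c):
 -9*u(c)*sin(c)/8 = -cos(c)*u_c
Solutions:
 u(c) = C1/cos(c)^(9/8)


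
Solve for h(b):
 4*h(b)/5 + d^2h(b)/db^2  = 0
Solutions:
 h(b) = C1*sin(2*sqrt(5)*b/5) + C2*cos(2*sqrt(5)*b/5)


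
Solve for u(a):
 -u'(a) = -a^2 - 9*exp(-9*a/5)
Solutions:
 u(a) = C1 + a^3/3 - 5*exp(-9*a/5)


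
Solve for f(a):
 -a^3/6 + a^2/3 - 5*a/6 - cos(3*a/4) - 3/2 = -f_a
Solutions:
 f(a) = C1 + a^4/24 - a^3/9 + 5*a^2/12 + 3*a/2 + 4*sin(3*a/4)/3


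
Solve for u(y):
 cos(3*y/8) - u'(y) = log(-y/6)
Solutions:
 u(y) = C1 - y*log(-y) + y + y*log(6) + 8*sin(3*y/8)/3


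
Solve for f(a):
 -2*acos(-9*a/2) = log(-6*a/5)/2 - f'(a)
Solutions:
 f(a) = C1 + a*log(-a)/2 + 2*a*acos(-9*a/2) - a*log(5) - a/2 + a*log(30)/2 + 2*sqrt(4 - 81*a^2)/9


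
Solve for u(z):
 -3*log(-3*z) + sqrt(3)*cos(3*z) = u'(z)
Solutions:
 u(z) = C1 - 3*z*log(-z) - 3*z*log(3) + 3*z + sqrt(3)*sin(3*z)/3


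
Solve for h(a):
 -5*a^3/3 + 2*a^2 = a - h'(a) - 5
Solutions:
 h(a) = C1 + 5*a^4/12 - 2*a^3/3 + a^2/2 - 5*a


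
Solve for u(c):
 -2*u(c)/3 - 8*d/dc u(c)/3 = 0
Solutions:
 u(c) = C1*exp(-c/4)


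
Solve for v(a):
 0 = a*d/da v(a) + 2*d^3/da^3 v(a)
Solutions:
 v(a) = C1 + Integral(C2*airyai(-2^(2/3)*a/2) + C3*airybi(-2^(2/3)*a/2), a)


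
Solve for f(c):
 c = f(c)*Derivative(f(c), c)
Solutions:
 f(c) = -sqrt(C1 + c^2)
 f(c) = sqrt(C1 + c^2)


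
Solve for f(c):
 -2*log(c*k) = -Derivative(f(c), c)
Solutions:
 f(c) = C1 + 2*c*log(c*k) - 2*c


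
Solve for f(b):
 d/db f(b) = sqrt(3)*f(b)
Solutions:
 f(b) = C1*exp(sqrt(3)*b)


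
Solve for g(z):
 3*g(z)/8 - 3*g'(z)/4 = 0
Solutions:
 g(z) = C1*exp(z/2)


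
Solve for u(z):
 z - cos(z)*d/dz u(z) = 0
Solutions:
 u(z) = C1 + Integral(z/cos(z), z)


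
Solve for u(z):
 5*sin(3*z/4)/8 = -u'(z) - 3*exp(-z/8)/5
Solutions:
 u(z) = C1 + 5*cos(3*z/4)/6 + 24*exp(-z/8)/5


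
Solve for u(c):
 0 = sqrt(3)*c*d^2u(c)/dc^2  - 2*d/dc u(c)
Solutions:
 u(c) = C1 + C2*c^(1 + 2*sqrt(3)/3)


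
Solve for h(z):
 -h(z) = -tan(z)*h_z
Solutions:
 h(z) = C1*sin(z)


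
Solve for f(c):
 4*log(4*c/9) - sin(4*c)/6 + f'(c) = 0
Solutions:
 f(c) = C1 - 4*c*log(c) - 8*c*log(2) + 4*c + 8*c*log(3) - cos(4*c)/24


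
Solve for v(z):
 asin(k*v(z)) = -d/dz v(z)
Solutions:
 Integral(1/asin(_y*k), (_y, v(z))) = C1 - z


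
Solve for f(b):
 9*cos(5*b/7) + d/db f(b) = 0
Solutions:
 f(b) = C1 - 63*sin(5*b/7)/5


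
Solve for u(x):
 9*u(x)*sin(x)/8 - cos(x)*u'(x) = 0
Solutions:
 u(x) = C1/cos(x)^(9/8)


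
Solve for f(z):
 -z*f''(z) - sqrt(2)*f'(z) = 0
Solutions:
 f(z) = C1 + C2*z^(1 - sqrt(2))


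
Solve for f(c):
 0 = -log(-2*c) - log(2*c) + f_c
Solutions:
 f(c) = C1 + 2*c*log(c) + c*(-2 + 2*log(2) + I*pi)


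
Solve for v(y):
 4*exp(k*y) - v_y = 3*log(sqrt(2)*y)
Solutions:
 v(y) = C1 - 3*y*log(y) + y*(3 - 3*log(2)/2) + Piecewise((4*exp(k*y)/k, Ne(k, 0)), (4*y, True))


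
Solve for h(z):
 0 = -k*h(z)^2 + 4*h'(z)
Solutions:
 h(z) = -4/(C1 + k*z)


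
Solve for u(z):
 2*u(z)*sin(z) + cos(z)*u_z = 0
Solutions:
 u(z) = C1*cos(z)^2


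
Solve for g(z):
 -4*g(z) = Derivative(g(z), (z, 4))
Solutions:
 g(z) = (C1*sin(z) + C2*cos(z))*exp(-z) + (C3*sin(z) + C4*cos(z))*exp(z)


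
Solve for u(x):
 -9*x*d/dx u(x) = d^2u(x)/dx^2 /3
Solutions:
 u(x) = C1 + C2*erf(3*sqrt(6)*x/2)


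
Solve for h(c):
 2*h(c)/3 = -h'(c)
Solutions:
 h(c) = C1*exp(-2*c/3)


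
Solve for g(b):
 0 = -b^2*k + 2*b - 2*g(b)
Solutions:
 g(b) = b*(-b*k + 2)/2


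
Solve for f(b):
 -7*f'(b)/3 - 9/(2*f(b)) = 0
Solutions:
 f(b) = -sqrt(C1 - 189*b)/7
 f(b) = sqrt(C1 - 189*b)/7


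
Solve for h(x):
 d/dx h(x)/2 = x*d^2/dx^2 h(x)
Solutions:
 h(x) = C1 + C2*x^(3/2)


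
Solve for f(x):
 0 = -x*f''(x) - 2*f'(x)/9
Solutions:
 f(x) = C1 + C2*x^(7/9)


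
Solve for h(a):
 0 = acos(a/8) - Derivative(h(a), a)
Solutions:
 h(a) = C1 + a*acos(a/8) - sqrt(64 - a^2)


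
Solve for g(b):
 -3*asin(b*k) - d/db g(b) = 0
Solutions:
 g(b) = C1 - 3*Piecewise((b*asin(b*k) + sqrt(-b^2*k^2 + 1)/k, Ne(k, 0)), (0, True))


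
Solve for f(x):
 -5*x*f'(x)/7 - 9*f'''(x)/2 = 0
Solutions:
 f(x) = C1 + Integral(C2*airyai(-1470^(1/3)*x/21) + C3*airybi(-1470^(1/3)*x/21), x)


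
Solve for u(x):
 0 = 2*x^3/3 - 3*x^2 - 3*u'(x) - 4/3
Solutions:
 u(x) = C1 + x^4/18 - x^3/3 - 4*x/9


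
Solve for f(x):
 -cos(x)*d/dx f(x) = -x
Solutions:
 f(x) = C1 + Integral(x/cos(x), x)


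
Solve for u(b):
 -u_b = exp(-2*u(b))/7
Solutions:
 u(b) = log(-sqrt(C1 - 14*b)) - log(7)
 u(b) = log(C1 - 14*b)/2 - log(7)


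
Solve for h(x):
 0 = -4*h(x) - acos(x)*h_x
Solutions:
 h(x) = C1*exp(-4*Integral(1/acos(x), x))


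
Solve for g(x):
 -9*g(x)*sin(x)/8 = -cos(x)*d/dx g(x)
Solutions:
 g(x) = C1/cos(x)^(9/8)


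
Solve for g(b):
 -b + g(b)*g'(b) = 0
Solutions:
 g(b) = -sqrt(C1 + b^2)
 g(b) = sqrt(C1 + b^2)


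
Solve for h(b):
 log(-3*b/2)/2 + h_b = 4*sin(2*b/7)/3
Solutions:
 h(b) = C1 - b*log(-b)/2 - b*log(3) + b/2 + b*log(6)/2 - 14*cos(2*b/7)/3


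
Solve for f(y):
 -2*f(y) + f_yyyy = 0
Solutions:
 f(y) = C1*exp(-2^(1/4)*y) + C2*exp(2^(1/4)*y) + C3*sin(2^(1/4)*y) + C4*cos(2^(1/4)*y)


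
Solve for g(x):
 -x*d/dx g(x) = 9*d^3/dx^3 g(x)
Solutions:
 g(x) = C1 + Integral(C2*airyai(-3^(1/3)*x/3) + C3*airybi(-3^(1/3)*x/3), x)


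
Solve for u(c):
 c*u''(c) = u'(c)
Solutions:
 u(c) = C1 + C2*c^2


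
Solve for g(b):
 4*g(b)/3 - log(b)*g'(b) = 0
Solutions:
 g(b) = C1*exp(4*li(b)/3)


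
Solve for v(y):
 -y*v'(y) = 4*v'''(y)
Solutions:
 v(y) = C1 + Integral(C2*airyai(-2^(1/3)*y/2) + C3*airybi(-2^(1/3)*y/2), y)


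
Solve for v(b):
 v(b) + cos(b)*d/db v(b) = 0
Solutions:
 v(b) = C1*sqrt(sin(b) - 1)/sqrt(sin(b) + 1)


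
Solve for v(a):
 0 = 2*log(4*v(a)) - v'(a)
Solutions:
 -Integral(1/(log(_y) + 2*log(2)), (_y, v(a)))/2 = C1 - a


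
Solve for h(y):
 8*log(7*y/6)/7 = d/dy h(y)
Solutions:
 h(y) = C1 + 8*y*log(y)/7 - 8*y*log(6)/7 - 8*y/7 + 8*y*log(7)/7


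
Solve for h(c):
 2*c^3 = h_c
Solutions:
 h(c) = C1 + c^4/2


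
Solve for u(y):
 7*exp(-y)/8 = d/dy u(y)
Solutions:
 u(y) = C1 - 7*exp(-y)/8


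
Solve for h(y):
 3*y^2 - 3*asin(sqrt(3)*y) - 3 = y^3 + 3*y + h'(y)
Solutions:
 h(y) = C1 - y^4/4 + y^3 - 3*y^2/2 - 3*y*asin(sqrt(3)*y) - 3*y - sqrt(3)*sqrt(1 - 3*y^2)


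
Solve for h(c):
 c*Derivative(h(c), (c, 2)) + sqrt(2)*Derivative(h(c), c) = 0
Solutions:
 h(c) = C1 + C2*c^(1 - sqrt(2))


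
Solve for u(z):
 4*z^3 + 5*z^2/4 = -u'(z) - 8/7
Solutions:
 u(z) = C1 - z^4 - 5*z^3/12 - 8*z/7


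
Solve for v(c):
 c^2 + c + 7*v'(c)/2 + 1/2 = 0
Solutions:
 v(c) = C1 - 2*c^3/21 - c^2/7 - c/7


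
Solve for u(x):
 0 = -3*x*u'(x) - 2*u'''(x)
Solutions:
 u(x) = C1 + Integral(C2*airyai(-2^(2/3)*3^(1/3)*x/2) + C3*airybi(-2^(2/3)*3^(1/3)*x/2), x)


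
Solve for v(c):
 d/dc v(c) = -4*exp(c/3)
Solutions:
 v(c) = C1 - 12*exp(c/3)


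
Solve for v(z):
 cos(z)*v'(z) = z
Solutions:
 v(z) = C1 + Integral(z/cos(z), z)


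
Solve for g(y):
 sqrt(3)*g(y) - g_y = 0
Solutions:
 g(y) = C1*exp(sqrt(3)*y)


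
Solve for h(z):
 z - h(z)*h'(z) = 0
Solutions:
 h(z) = -sqrt(C1 + z^2)
 h(z) = sqrt(C1 + z^2)


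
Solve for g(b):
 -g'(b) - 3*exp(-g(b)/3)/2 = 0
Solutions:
 g(b) = 3*log(C1 - b/2)


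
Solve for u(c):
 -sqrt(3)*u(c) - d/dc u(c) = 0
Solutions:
 u(c) = C1*exp(-sqrt(3)*c)


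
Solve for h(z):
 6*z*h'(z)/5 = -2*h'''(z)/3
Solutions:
 h(z) = C1 + Integral(C2*airyai(-15^(2/3)*z/5) + C3*airybi(-15^(2/3)*z/5), z)


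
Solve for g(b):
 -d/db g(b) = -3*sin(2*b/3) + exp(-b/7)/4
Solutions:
 g(b) = C1 - 9*cos(2*b/3)/2 + 7*exp(-b/7)/4


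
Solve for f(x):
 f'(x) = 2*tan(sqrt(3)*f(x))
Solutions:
 f(x) = sqrt(3)*(pi - asin(C1*exp(2*sqrt(3)*x)))/3
 f(x) = sqrt(3)*asin(C1*exp(2*sqrt(3)*x))/3


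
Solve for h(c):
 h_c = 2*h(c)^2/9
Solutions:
 h(c) = -9/(C1 + 2*c)


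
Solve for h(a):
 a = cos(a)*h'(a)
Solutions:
 h(a) = C1 + Integral(a/cos(a), a)


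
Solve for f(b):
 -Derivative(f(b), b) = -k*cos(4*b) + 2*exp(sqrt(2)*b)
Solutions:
 f(b) = C1 + k*sin(4*b)/4 - sqrt(2)*exp(sqrt(2)*b)


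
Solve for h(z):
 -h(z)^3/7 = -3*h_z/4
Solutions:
 h(z) = -sqrt(42)*sqrt(-1/(C1 + 4*z))/2
 h(z) = sqrt(42)*sqrt(-1/(C1 + 4*z))/2


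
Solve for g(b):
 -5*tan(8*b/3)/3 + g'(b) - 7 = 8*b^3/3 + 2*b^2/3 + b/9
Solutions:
 g(b) = C1 + 2*b^4/3 + 2*b^3/9 + b^2/18 + 7*b - 5*log(cos(8*b/3))/8


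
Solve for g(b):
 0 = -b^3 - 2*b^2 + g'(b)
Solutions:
 g(b) = C1 + b^4/4 + 2*b^3/3


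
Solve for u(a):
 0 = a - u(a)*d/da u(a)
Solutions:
 u(a) = -sqrt(C1 + a^2)
 u(a) = sqrt(C1 + a^2)


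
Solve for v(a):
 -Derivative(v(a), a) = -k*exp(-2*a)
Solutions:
 v(a) = C1 - k*exp(-2*a)/2


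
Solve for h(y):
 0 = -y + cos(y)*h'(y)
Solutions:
 h(y) = C1 + Integral(y/cos(y), y)


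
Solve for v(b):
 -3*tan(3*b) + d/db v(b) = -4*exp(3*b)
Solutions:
 v(b) = C1 - 4*exp(3*b)/3 - log(cos(3*b))


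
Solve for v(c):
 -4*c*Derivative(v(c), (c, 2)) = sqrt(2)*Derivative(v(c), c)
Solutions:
 v(c) = C1 + C2*c^(1 - sqrt(2)/4)


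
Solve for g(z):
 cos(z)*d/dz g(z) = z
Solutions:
 g(z) = C1 + Integral(z/cos(z), z)


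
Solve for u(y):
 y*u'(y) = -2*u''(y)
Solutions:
 u(y) = C1 + C2*erf(y/2)


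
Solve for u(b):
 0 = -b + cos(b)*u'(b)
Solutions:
 u(b) = C1 + Integral(b/cos(b), b)


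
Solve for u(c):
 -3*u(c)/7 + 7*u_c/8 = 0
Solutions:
 u(c) = C1*exp(24*c/49)


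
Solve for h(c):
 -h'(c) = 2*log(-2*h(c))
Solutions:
 Integral(1/(log(-_y) + log(2)), (_y, h(c)))/2 = C1 - c


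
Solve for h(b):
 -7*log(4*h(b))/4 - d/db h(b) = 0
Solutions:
 4*Integral(1/(log(_y) + 2*log(2)), (_y, h(b)))/7 = C1 - b


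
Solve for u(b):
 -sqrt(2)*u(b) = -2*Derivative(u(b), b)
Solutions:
 u(b) = C1*exp(sqrt(2)*b/2)


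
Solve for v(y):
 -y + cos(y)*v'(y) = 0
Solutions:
 v(y) = C1 + Integral(y/cos(y), y)


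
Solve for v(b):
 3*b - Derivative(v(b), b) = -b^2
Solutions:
 v(b) = C1 + b^3/3 + 3*b^2/2


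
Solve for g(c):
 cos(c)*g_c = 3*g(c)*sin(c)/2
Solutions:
 g(c) = C1/cos(c)^(3/2)


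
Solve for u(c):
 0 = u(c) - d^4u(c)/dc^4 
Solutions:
 u(c) = C1*exp(-c) + C2*exp(c) + C3*sin(c) + C4*cos(c)


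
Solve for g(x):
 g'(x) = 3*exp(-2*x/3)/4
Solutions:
 g(x) = C1 - 9*exp(-2*x/3)/8


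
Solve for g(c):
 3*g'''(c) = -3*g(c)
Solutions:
 g(c) = C3*exp(-c) + (C1*sin(sqrt(3)*c/2) + C2*cos(sqrt(3)*c/2))*exp(c/2)


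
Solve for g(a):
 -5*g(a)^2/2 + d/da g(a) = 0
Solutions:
 g(a) = -2/(C1 + 5*a)


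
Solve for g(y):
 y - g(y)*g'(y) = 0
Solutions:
 g(y) = -sqrt(C1 + y^2)
 g(y) = sqrt(C1 + y^2)


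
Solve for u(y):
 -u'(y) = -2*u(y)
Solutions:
 u(y) = C1*exp(2*y)


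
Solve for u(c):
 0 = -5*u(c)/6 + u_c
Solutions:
 u(c) = C1*exp(5*c/6)


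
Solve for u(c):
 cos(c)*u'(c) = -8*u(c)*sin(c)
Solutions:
 u(c) = C1*cos(c)^8


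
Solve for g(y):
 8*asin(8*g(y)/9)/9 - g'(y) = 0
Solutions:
 Integral(1/asin(8*_y/9), (_y, g(y))) = C1 + 8*y/9


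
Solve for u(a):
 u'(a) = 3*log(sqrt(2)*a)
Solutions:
 u(a) = C1 + 3*a*log(a) - 3*a + 3*a*log(2)/2


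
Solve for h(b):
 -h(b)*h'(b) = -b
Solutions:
 h(b) = -sqrt(C1 + b^2)
 h(b) = sqrt(C1 + b^2)


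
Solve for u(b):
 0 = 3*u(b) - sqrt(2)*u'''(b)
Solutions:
 u(b) = C3*exp(2^(5/6)*3^(1/3)*b/2) + (C1*sin(6^(5/6)*b/4) + C2*cos(6^(5/6)*b/4))*exp(-2^(5/6)*3^(1/3)*b/4)


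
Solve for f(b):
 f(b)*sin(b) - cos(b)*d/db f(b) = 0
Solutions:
 f(b) = C1/cos(b)


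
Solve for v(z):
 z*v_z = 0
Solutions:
 v(z) = C1


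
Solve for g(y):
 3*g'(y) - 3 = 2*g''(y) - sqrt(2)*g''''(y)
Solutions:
 g(y) = C1 + C2*exp(y*(4*2^(1/6)*3^(2/3)/(2*sqrt(3)*sqrt(243/2 - 8*sqrt(2)) + 27*sqrt(2))^(1/3) + 6^(1/3)*(2*sqrt(3)*sqrt(243/2 - 8*sqrt(2)) + 27*sqrt(2))^(1/3))/12)*sin(sqrt(3)*y*(-2^(1/6)/(2*sqrt(6561/2 - 216*sqrt(2)) + 81*sqrt(2))^(1/3) + 2^(1/3)*(2*sqrt(6561/2 - 216*sqrt(2)) + 81*sqrt(2))^(1/3)/12)) + C3*exp(y*(4*2^(1/6)*3^(2/3)/(2*sqrt(3)*sqrt(243/2 - 8*sqrt(2)) + 27*sqrt(2))^(1/3) + 6^(1/3)*(2*sqrt(3)*sqrt(243/2 - 8*sqrt(2)) + 27*sqrt(2))^(1/3))/12)*cos(sqrt(3)*y*(-2^(1/6)/(2*sqrt(6561/2 - 216*sqrt(2)) + 81*sqrt(2))^(1/3) + 2^(1/3)*(2*sqrt(6561/2 - 216*sqrt(2)) + 81*sqrt(2))^(1/3)/12)) + C4*exp(-y*(4*2^(1/6)*3^(2/3)/(2*sqrt(3)*sqrt(243/2 - 8*sqrt(2)) + 27*sqrt(2))^(1/3) + 6^(1/3)*(2*sqrt(3)*sqrt(243/2 - 8*sqrt(2)) + 27*sqrt(2))^(1/3))/6) + y


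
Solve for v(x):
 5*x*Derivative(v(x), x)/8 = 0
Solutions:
 v(x) = C1


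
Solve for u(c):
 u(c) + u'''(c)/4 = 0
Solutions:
 u(c) = C3*exp(-2^(2/3)*c) + (C1*sin(2^(2/3)*sqrt(3)*c/2) + C2*cos(2^(2/3)*sqrt(3)*c/2))*exp(2^(2/3)*c/2)


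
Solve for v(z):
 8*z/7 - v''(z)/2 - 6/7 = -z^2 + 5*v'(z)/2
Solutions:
 v(z) = C1 + C2*exp(-5*z) + 2*z^3/15 + 26*z^2/175 - 352*z/875


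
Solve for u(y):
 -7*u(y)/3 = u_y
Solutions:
 u(y) = C1*exp(-7*y/3)


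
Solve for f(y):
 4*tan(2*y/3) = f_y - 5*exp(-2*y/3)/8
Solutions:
 f(y) = C1 + 3*log(tan(2*y/3)^2 + 1) - 15*exp(-2*y/3)/16


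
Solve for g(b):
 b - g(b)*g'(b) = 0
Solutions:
 g(b) = -sqrt(C1 + b^2)
 g(b) = sqrt(C1 + b^2)


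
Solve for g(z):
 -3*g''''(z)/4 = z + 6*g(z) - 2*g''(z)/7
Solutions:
 g(z) = -z/6 + (C1*sin(2^(3/4)*z*sin(atan(sqrt(878)/2)/2)) + C2*cos(2^(3/4)*z*sin(atan(sqrt(878)/2)/2)))*exp(-2^(3/4)*z*cos(atan(sqrt(878)/2)/2)) + (C3*sin(2^(3/4)*z*sin(atan(sqrt(878)/2)/2)) + C4*cos(2^(3/4)*z*sin(atan(sqrt(878)/2)/2)))*exp(2^(3/4)*z*cos(atan(sqrt(878)/2)/2))


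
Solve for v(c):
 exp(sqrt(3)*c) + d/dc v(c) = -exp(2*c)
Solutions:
 v(c) = C1 - exp(2*c)/2 - sqrt(3)*exp(sqrt(3)*c)/3


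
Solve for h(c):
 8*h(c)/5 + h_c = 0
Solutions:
 h(c) = C1*exp(-8*c/5)


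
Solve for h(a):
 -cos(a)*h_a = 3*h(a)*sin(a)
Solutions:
 h(a) = C1*cos(a)^3


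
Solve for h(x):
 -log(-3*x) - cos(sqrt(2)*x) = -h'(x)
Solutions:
 h(x) = C1 + x*log(-x) - x + x*log(3) + sqrt(2)*sin(sqrt(2)*x)/2


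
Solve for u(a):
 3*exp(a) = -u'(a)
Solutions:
 u(a) = C1 - 3*exp(a)


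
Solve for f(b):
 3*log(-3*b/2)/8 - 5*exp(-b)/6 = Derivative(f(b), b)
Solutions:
 f(b) = C1 + 3*b*log(-b)/8 + 3*b*(-1 - log(2) + log(3))/8 + 5*exp(-b)/6


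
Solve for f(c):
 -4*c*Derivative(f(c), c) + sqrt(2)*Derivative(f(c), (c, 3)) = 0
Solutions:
 f(c) = C1 + Integral(C2*airyai(sqrt(2)*c) + C3*airybi(sqrt(2)*c), c)


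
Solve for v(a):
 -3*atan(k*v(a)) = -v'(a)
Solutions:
 Integral(1/atan(_y*k), (_y, v(a))) = C1 + 3*a


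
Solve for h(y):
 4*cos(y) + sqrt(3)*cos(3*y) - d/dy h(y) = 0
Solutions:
 h(y) = C1 + 4*sin(y) + sqrt(3)*sin(3*y)/3


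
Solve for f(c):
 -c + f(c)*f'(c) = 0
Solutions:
 f(c) = -sqrt(C1 + c^2)
 f(c) = sqrt(C1 + c^2)


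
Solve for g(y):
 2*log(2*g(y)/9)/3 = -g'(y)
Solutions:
 3*Integral(1/(log(_y) - 2*log(3) + log(2)), (_y, g(y)))/2 = C1 - y


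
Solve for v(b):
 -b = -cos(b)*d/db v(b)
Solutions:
 v(b) = C1 + Integral(b/cos(b), b)


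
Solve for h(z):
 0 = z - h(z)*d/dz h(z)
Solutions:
 h(z) = -sqrt(C1 + z^2)
 h(z) = sqrt(C1 + z^2)


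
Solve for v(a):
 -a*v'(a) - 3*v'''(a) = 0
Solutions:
 v(a) = C1 + Integral(C2*airyai(-3^(2/3)*a/3) + C3*airybi(-3^(2/3)*a/3), a)


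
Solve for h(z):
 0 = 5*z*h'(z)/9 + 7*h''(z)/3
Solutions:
 h(z) = C1 + C2*erf(sqrt(210)*z/42)


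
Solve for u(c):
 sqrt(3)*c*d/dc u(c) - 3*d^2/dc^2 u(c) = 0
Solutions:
 u(c) = C1 + C2*erfi(sqrt(2)*3^(3/4)*c/6)


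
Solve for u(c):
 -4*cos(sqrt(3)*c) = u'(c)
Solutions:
 u(c) = C1 - 4*sqrt(3)*sin(sqrt(3)*c)/3


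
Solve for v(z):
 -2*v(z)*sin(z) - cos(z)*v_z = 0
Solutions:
 v(z) = C1*cos(z)^2


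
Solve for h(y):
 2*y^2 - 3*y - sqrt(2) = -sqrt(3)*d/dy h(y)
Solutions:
 h(y) = C1 - 2*sqrt(3)*y^3/9 + sqrt(3)*y^2/2 + sqrt(6)*y/3


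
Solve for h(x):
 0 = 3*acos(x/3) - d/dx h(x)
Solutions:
 h(x) = C1 + 3*x*acos(x/3) - 3*sqrt(9 - x^2)


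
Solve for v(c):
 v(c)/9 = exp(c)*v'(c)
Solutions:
 v(c) = C1*exp(-exp(-c)/9)


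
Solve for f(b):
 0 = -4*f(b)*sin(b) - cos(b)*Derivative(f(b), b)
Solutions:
 f(b) = C1*cos(b)^4


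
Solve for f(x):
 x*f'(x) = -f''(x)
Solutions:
 f(x) = C1 + C2*erf(sqrt(2)*x/2)


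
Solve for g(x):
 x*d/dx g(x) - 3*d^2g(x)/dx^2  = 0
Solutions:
 g(x) = C1 + C2*erfi(sqrt(6)*x/6)


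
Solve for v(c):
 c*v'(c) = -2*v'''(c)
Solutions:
 v(c) = C1 + Integral(C2*airyai(-2^(2/3)*c/2) + C3*airybi(-2^(2/3)*c/2), c)


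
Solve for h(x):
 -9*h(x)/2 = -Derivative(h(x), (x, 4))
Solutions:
 h(x) = C1*exp(-2^(3/4)*sqrt(3)*x/2) + C2*exp(2^(3/4)*sqrt(3)*x/2) + C3*sin(2^(3/4)*sqrt(3)*x/2) + C4*cos(2^(3/4)*sqrt(3)*x/2)


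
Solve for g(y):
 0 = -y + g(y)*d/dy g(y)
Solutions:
 g(y) = -sqrt(C1 + y^2)
 g(y) = sqrt(C1 + y^2)


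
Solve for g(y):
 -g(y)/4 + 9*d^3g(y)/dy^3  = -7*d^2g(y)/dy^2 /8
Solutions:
 g(y) = C1*exp(-y*(49/(216*sqrt(417846) + 139625)^(1/3) + 14 + (216*sqrt(417846) + 139625)^(1/3))/432)*sin(sqrt(3)*y*(-(216*sqrt(417846) + 139625)^(1/3) + 49/(216*sqrt(417846) + 139625)^(1/3))/432) + C2*exp(-y*(49/(216*sqrt(417846) + 139625)^(1/3) + 14 + (216*sqrt(417846) + 139625)^(1/3))/432)*cos(sqrt(3)*y*(-(216*sqrt(417846) + 139625)^(1/3) + 49/(216*sqrt(417846) + 139625)^(1/3))/432) + C3*exp(y*(-7 + 49/(216*sqrt(417846) + 139625)^(1/3) + (216*sqrt(417846) + 139625)^(1/3))/216)


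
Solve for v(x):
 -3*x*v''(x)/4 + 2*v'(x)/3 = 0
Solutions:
 v(x) = C1 + C2*x^(17/9)


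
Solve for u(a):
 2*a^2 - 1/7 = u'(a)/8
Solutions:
 u(a) = C1 + 16*a^3/3 - 8*a/7


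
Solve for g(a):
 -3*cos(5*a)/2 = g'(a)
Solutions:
 g(a) = C1 - 3*sin(5*a)/10


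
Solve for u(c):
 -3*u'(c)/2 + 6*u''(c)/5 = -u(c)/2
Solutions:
 u(c) = (C1*sin(sqrt(15)*c/24) + C2*cos(sqrt(15)*c/24))*exp(5*c/8)


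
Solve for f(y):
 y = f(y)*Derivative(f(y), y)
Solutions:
 f(y) = -sqrt(C1 + y^2)
 f(y) = sqrt(C1 + y^2)


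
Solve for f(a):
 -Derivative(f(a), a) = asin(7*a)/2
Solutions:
 f(a) = C1 - a*asin(7*a)/2 - sqrt(1 - 49*a^2)/14


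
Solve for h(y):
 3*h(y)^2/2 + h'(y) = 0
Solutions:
 h(y) = 2/(C1 + 3*y)


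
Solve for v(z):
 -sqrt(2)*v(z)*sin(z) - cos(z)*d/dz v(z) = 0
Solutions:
 v(z) = C1*cos(z)^(sqrt(2))


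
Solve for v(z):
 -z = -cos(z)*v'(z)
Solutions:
 v(z) = C1 + Integral(z/cos(z), z)


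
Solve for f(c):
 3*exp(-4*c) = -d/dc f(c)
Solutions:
 f(c) = C1 + 3*exp(-4*c)/4
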